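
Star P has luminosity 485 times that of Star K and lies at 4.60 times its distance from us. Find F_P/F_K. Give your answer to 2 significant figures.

23

F = L/(4πd²), so F_P/F_K = (L_P/L_K) / (d_P/d_K)²
= 485 / (4.60)² = 485 / 21.16 = 22.92.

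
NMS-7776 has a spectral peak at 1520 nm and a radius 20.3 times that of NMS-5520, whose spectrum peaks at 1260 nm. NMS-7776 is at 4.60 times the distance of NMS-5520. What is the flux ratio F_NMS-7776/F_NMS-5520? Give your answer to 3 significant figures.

9.20

Wien's law: T_NMS-7776/T_NMS-5520 = λ_NMS-5520/λ_NMS-7776 = 1260/1520 = 0.8289.
L_NMS-7776/L_NMS-5520 = (R_NMS-7776/R_NMS-5520)²(T_NMS-7776/T_NMS-5520)⁴ = (20.3)²(0.8289)⁴ = 194.6.
F_NMS-7776/F_NMS-5520 = (L_NMS-7776/L_NMS-5520)/(d_NMS-7776/d_NMS-5520)² = 194.6/(4.60)² = 9.196.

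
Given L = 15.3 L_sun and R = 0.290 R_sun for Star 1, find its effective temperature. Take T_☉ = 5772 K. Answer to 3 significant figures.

2.12×10^4 K

T/T_☉ = (L/L_☉)^(1/4) / (R/R_☉)^(1/2)
T = 5772 × (15.3)^(1/4) / √(0.290) = 5772 × 1.978 / 0.5385 = 2.120×10^4 K.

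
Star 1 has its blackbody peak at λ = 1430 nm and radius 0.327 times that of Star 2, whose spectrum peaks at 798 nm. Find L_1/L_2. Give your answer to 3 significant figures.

0.0104

Wien's law gives T ∝ 1/λ_max, so T_1/T_2 = λ_2/λ_1 = 798/1430 = 0.5580.
Then L ∝ R²T⁴ gives L_1/L_2 = (0.327)² × (0.5580)⁴ = 0.1069 × 0.09698 = 0.01037.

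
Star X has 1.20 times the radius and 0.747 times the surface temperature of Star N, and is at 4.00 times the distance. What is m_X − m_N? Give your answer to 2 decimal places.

3.88

L_X/L_N = (1.20)²(0.747)⁴ = 0.4484.
F_X/F_N = (L_X/L_N)/(d_X/d_N)² = 0.4484/16.00 = 0.02802.
m_X − m_N = −2.5 log₁₀(0.02802) = 3.88.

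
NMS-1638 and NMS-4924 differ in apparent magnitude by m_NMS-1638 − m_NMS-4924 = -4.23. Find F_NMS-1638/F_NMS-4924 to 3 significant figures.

49.2

F_NMS-1638/F_NMS-4924 = 10^(−(m_NMS-1638 − m_NMS-4924)/2.5) = 10^(4.23/2.5) = 10^1.692 = 49.20.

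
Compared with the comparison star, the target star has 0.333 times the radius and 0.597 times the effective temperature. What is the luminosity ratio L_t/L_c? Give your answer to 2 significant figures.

0.014

From the Stefan–Boltzmann law, L ∝ R²T⁴, so
L_t/L_c = (R_t/R_c)² (T_t/T_c)⁴ = (0.333)² × (0.597)⁴ = 0.1109 × 0.1270 = 0.01409.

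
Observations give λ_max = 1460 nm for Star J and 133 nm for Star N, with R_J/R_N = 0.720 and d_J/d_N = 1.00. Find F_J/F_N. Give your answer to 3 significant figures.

3.57×10^-5

Wien's law: T_J/T_N = λ_N/λ_J = 133/1460 = 0.09110.
L_J/L_N = (R_J/R_N)²(T_J/T_N)⁴ = (0.720)²(0.09110)⁴ = 3.570×10^-5.
F_J/F_N = (L_J/L_N)/(d_J/d_N)² = 3.570×10^-5/(1.00)² = 3.570×10^-5.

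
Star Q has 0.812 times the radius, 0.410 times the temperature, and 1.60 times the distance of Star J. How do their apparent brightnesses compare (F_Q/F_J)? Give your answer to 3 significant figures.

L_Q/L_J = (R_Q/R_J)²(T_Q/T_J)⁴ = (0.812)² × (0.410)⁴ = 0.01863.
F_Q/F_J = (L_Q/L_J)/(d_Q/d_J)² = 0.01863 / (1.60)² = 0.007278.

0.00728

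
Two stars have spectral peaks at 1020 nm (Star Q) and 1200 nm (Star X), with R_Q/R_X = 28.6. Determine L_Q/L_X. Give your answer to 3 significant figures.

Wien's law gives T ∝ 1/λ_max, so T_Q/T_X = λ_X/λ_Q = 1200/1020 = 1.176.
Then L ∝ R²T⁴ gives L_Q/L_X = (28.6)² × (1.176)⁴ = 818.0 × 1.916 = 1567.

1.57×10^3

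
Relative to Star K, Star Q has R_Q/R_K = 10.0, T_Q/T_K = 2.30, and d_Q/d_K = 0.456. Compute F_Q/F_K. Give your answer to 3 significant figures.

L_Q/L_K = (R_Q/R_K)²(T_Q/T_K)⁴ = (10.0)² × (2.30)⁴ = 2798.
F_Q/F_K = (L_Q/L_K)/(d_Q/d_K)² = 2798 / (0.456)² = 1.346×10^4.

1.35×10^4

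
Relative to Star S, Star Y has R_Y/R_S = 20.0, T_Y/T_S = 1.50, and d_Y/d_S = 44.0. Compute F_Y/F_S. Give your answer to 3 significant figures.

1.05

L_Y/L_S = (R_Y/R_S)²(T_Y/T_S)⁴ = (20.0)² × (1.50)⁴ = 2025.
F_Y/F_S = (L_Y/L_S)/(d_Y/d_S)² = 2025 / (44.0)² = 1.046.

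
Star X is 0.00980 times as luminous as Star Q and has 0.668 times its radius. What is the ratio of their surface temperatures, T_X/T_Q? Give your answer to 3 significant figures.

0.385

L ∝ R²T⁴ gives T ∝ (L/R²)^(1/4), so
T_X/T_Q = (0.00980 / 0.668²)^(1/4) = (0.02196)^(1/4) = 0.3850.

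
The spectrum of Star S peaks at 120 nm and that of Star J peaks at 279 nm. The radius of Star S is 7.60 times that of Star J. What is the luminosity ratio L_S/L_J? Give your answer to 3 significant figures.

1.69×10^3

Wien's law gives T ∝ 1/λ_max, so T_S/T_J = λ_J/λ_S = 279/120 = 2.325.
Then L ∝ R²T⁴ gives L_S/L_J = (7.60)² × (2.325)⁴ = 57.76 × 29.22 = 1688.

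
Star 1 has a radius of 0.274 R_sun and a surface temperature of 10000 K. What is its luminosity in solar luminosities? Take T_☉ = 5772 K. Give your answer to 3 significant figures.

L/L_☉ = (R/R_☉)² (T/T_☉)⁴ = (0.274)² × (10000/5772)⁴
       = 0.07508 × (1.733)⁴ = 0.07508 × 9.009 = 0.6764.

0.676 solar luminosities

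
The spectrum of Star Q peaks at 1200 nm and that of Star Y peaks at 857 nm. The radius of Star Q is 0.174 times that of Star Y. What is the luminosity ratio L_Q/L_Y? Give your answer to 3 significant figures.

Wien's law gives T ∝ 1/λ_max, so T_Q/T_Y = λ_Y/λ_Q = 857/1200 = 0.7142.
Then L ∝ R²T⁴ gives L_Q/L_Y = (0.174)² × (0.7142)⁴ = 0.03028 × 0.2601 = 0.007876.

0.00788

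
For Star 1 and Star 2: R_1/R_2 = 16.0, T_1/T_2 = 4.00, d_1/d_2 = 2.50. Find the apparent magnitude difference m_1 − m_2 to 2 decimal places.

L_1/L_2 = (16.0)²(4.00)⁴ = 6.554×10^4.
F_1/F_2 = (L_1/L_2)/(d_1/d_2)² = 6.554×10^4/6.250 = 1.049×10^4.
m_1 − m_2 = −2.5 log₁₀(1.049×10^4) = -10.05.

-10.05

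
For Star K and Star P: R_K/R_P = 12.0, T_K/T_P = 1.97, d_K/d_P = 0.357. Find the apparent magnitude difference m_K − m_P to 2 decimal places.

L_K/L_P = (12.0)²(1.97)⁴ = 2169.
F_K/F_P = (L_K/L_P)/(d_K/d_P)² = 2169/0.1274 = 1.702×10^4.
m_K − m_P = −2.5 log₁₀(1.702×10^4) = -10.58.

-10.58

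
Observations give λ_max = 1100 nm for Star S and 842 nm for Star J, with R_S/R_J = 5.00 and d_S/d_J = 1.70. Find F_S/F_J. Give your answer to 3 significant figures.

2.97

Wien's law: T_S/T_J = λ_J/λ_S = 842/1100 = 0.7655.
L_S/L_J = (R_S/R_J)²(T_S/T_J)⁴ = (5.00)²(0.7655)⁴ = 8.583.
F_S/F_J = (L_S/L_J)/(d_S/d_J)² = 8.583/(1.70)² = 2.970.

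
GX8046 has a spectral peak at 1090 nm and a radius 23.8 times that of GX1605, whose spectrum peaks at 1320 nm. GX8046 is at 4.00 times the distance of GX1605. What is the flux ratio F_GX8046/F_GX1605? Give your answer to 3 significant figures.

Wien's law: T_GX8046/T_GX1605 = λ_GX1605/λ_GX8046 = 1320/1090 = 1.211.
L_GX8046/L_GX1605 = (R_GX8046/R_GX1605)²(T_GX8046/T_GX1605)⁴ = (23.8)²(1.211)⁴ = 1218.
F_GX8046/F_GX1605 = (L_GX8046/L_GX1605)/(d_GX8046/d_GX1605)² = 1218/(4.00)² = 76.14.

76.1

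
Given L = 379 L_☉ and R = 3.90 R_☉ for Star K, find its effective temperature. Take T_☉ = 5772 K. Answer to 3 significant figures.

1.29×10^4 K

T/T_☉ = (L/L_☉)^(1/4) / (R/R_☉)^(1/2)
T = 5772 × (379)^(1/4) / √(3.90) = 5772 × 4.412 / 1.975 = 1.290×10^4 K.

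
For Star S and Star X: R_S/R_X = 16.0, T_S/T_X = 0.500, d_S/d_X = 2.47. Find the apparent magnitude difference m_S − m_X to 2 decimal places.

-1.05

L_S/L_X = (16.0)²(0.500)⁴ = 16.00.
F_S/F_X = (L_S/L_X)/(d_S/d_X)² = 16.00/6.101 = 2.623.
m_S − m_X = −2.5 log₁₀(2.623) = -1.05.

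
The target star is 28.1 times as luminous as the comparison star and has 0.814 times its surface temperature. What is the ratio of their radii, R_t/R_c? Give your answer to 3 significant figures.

8.00

L ∝ R²T⁴ gives R ∝ √L / T², so
R_t/R_c = √(28.1) / (0.814)² = 5.301 / 0.6626 = 8.000.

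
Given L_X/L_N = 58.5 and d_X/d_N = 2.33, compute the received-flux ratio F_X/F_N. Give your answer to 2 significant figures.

11

F = L/(4πd²), so F_X/F_N = (L_X/L_N) / (d_X/d_N)²
= 58.5 / (2.33)² = 58.5 / 5.429 = 10.78.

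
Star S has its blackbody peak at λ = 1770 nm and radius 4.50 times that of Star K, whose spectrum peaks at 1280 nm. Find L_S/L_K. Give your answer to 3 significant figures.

Wien's law gives T ∝ 1/λ_max, so T_S/T_K = λ_K/λ_S = 1280/1770 = 0.7232.
Then L ∝ R²T⁴ gives L_S/L_K = (4.50)² × (0.7232)⁴ = 20.25 × 0.2735 = 5.538.

5.54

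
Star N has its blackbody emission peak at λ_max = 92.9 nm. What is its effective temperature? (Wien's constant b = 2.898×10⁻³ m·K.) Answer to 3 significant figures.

3.12×10^4 K

T = b/λ_max = 2.898×10⁻³ / (92.9×10⁻⁹) = 3.119×10^4 K.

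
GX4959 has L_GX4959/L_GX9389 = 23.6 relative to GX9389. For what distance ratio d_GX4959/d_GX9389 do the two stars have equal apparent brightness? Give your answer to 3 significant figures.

4.86

Equal flux requires L_GX4959/d_GX4959² = L_GX9389/d_GX9389², so d_GX4959/d_GX9389 = √(L_GX4959/L_GX9389)
= √(23.6) = 4.858.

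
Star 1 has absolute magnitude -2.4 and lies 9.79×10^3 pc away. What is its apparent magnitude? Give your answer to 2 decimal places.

m = M + 5 log₁₀(d/10 pc) = -2.4 + 5 log₁₀(9.79×10^3/10)
  = -2.4 + 5 × 2.991 = -2.4 + 14.95 = 12.55.

12.55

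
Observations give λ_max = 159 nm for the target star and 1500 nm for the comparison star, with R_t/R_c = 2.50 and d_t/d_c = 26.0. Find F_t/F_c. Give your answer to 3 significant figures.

Wien's law: T_t/T_c = λ_c/λ_t = 1500/159 = 9.434.
L_t/L_c = (R_t/R_c)²(T_t/T_c)⁴ = (2.50)²(9.434)⁴ = 4.951×10^4.
F_t/F_c = (L_t/L_c)/(d_t/d_c)² = 4.951×10^4/(26.0)² = 73.23.

73.2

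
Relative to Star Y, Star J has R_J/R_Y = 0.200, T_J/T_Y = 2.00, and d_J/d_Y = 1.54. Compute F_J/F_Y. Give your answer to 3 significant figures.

L_J/L_Y = (R_J/R_Y)²(T_J/T_Y)⁴ = (0.200)² × (2.00)⁴ = 0.6400.
F_J/F_Y = (L_J/L_Y)/(d_J/d_Y)² = 0.6400 / (1.54)² = 0.2699.

0.270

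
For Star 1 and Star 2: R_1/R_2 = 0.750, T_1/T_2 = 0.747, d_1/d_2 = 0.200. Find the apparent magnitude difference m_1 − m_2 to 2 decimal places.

-1.60

L_1/L_2 = (0.750)²(0.747)⁴ = 0.1751.
F_1/F_2 = (L_1/L_2)/(d_1/d_2)² = 0.1751/0.04000 = 4.379.
m_1 − m_2 = −2.5 log₁₀(4.379) = -1.60.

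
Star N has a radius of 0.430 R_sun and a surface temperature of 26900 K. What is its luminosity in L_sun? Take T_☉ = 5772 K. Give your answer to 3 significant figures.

L/L_☉ = (R/R_☉)² (T/T_☉)⁴ = (0.430)² × (26900/5772)⁴
       = 0.1849 × (4.660)⁴ = 0.1849 × 471.7 = 87.22.

87.2 L_sun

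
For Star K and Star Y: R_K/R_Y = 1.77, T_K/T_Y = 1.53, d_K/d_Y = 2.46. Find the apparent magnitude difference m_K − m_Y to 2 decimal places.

L_K/L_Y = (1.77)²(1.53)⁴ = 17.17.
F_K/F_Y = (L_K/L_Y)/(d_K/d_Y)² = 17.17/6.052 = 2.837.
m_K − m_Y = −2.5 log₁₀(2.837) = -1.13.

-1.13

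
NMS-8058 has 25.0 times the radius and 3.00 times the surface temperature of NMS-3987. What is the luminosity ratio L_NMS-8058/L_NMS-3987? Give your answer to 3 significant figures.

From the Stefan–Boltzmann law, L ∝ R²T⁴, so
L_NMS-8058/L_NMS-3987 = (R_NMS-8058/R_NMS-3987)² (T_NMS-8058/T_NMS-3987)⁴ = (25.0)² × (3.00)⁴ = 625.0 × 81.00 = 5.062×10^4.

5.06×10^4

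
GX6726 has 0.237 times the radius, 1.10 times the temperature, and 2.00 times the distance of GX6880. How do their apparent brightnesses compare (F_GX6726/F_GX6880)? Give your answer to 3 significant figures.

0.0206

L_GX6726/L_GX6880 = (R_GX6726/R_GX6880)²(T_GX6726/T_GX6880)⁴ = (0.237)² × (1.10)⁴ = 0.08224.
F_GX6726/F_GX6880 = (L_GX6726/L_GX6880)/(d_GX6726/d_GX6880)² = 0.08224 / (2.00)² = 0.02056.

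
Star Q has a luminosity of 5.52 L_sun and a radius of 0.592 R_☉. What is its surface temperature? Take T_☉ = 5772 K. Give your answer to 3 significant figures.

1.15×10^4 K

T/T_☉ = (L/L_☉)^(1/4) / (R/R_☉)^(1/2)
T = 5772 × (5.52)^(1/4) / √(0.592) = 5772 × 1.533 / 0.7694 = 1.150×10^4 K.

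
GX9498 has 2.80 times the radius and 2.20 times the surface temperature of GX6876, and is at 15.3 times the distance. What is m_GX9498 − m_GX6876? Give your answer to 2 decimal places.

L_GX9498/L_GX6876 = (2.80)²(2.20)⁴ = 183.7.
F_GX9498/F_GX6876 = (L_GX9498/L_GX6876)/(d_GX9498/d_GX6876)² = 183.7/234.1 = 0.7846.
m_GX9498 − m_GX6876 = −2.5 log₁₀(0.7846) = 0.26.

0.26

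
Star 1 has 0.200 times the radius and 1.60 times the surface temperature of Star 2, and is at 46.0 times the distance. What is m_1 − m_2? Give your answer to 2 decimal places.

L_1/L_2 = (0.200)²(1.60)⁴ = 0.2621.
F_1/F_2 = (L_1/L_2)/(d_1/d_2)² = 0.2621/2116 = 1.239×10^-4.
m_1 − m_2 = −2.5 log₁₀(1.239×10^-4) = 9.77.

9.77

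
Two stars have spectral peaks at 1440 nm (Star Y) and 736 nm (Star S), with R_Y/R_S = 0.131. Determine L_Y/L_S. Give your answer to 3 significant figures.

Wien's law gives T ∝ 1/λ_max, so T_Y/T_S = λ_S/λ_Y = 736/1440 = 0.5111.
Then L ∝ R²T⁴ gives L_Y/L_S = (0.131)² × (0.5111)⁴ = 0.01716 × 0.06824 = 0.001171.

0.00117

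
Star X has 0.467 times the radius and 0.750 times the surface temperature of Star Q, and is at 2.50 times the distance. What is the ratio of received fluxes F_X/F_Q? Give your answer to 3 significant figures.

0.0110

L_X/L_Q = (R_X/R_Q)²(T_X/T_Q)⁴ = (0.467)² × (0.750)⁴ = 0.06900.
F_X/F_Q = (L_X/L_Q)/(d_X/d_Q)² = 0.06900 / (2.50)² = 0.01104.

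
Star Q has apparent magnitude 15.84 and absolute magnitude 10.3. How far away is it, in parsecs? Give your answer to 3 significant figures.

128 pc

m − M = 5 log₁₀(d/10 pc)
15.84 − (10.3) = 5.54 = 5 log₁₀(d/10)
d = 10 × 10^(5.54/5) = 10 × 10^1.108 = 128.2 pc.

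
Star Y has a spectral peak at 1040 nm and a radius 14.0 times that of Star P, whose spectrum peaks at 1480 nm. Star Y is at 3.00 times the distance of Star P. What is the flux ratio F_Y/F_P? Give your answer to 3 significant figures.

Wien's law: T_Y/T_P = λ_P/λ_Y = 1480/1040 = 1.423.
L_Y/L_P = (R_Y/R_P)²(T_Y/T_P)⁴ = (14.0)²(1.423)⁴ = 803.8.
F_Y/F_P = (L_Y/L_P)/(d_Y/d_P)² = 803.8/(3.00)² = 89.32.

89.3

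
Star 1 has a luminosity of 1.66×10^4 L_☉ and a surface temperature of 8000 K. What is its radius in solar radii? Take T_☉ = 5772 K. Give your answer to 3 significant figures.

R/R_☉ = √(L/L_☉) / (T/T_☉)² = √(1.66×10^4) / (1.386)²
       = 128.8 / 1.921 = 67.07.

67.1 solar radii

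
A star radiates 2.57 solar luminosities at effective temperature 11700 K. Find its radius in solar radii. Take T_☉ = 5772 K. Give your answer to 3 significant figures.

0.390 solar radii

R/R_☉ = √(L/L_☉) / (T/T_☉)² = √(2.57) / (2.027)²
       = 1.603 / 4.109 = 0.3902.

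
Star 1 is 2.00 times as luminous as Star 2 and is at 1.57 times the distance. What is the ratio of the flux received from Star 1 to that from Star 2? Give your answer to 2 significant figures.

F = L/(4πd²), so F_1/F_2 = (L_1/L_2) / (d_1/d_2)²
= 2.00 / (1.57)² = 2.00 / 2.465 = 0.8114.

0.81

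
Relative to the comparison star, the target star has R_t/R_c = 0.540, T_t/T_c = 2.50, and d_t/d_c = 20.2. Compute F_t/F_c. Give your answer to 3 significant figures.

L_t/L_c = (R_t/R_c)²(T_t/T_c)⁴ = (0.540)² × (2.50)⁴ = 11.39.
F_t/F_c = (L_t/L_c)/(d_t/d_c)² = 11.39 / (20.2)² = 0.02792.

0.0279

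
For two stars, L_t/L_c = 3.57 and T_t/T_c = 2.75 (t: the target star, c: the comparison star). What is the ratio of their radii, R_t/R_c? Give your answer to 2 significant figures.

0.25

L ∝ R²T⁴ gives R ∝ √L / T², so
R_t/R_c = √(3.57) / (2.75)² = 1.889 / 7.562 = 0.2498.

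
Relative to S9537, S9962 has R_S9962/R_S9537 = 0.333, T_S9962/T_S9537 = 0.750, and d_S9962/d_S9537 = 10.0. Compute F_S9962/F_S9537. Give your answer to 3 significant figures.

L_S9962/L_S9537 = (R_S9962/R_S9537)²(T_S9962/T_S9537)⁴ = (0.333)² × (0.750)⁴ = 0.03509.
F_S9962/F_S9537 = (L_S9962/L_S9537)/(d_S9962/d_S9537)² = 0.03509 / (10.0)² = 3.509×10^-4.

3.51×10^-4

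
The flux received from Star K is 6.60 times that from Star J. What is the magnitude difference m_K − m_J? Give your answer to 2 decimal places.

m_K − m_J = −2.5 log₁₀(F_K/F_J) = −2.5 log₁₀(6.60) = −2.5 × (0.820) = -2.049.

-2.05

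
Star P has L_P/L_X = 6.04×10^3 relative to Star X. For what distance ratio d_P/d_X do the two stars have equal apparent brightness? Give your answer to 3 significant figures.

Equal flux requires L_P/d_P² = L_X/d_X², so d_P/d_X = √(L_P/L_X)
= √(6.04×10^3) = 77.72.

77.7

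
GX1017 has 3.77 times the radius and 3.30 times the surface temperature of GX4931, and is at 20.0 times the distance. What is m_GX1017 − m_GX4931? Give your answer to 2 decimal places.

L_GX1017/L_GX4931 = (3.77)²(3.30)⁴ = 1686.
F_GX1017/F_GX4931 = (L_GX1017/L_GX4931)/(d_GX1017/d_GX4931)² = 1686/400.0 = 4.214.
m_GX1017 − m_GX4931 = −2.5 log₁₀(4.214) = -1.56.

-1.56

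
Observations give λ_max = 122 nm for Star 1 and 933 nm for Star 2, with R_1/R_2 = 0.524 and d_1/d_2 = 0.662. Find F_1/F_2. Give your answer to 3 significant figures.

Wien's law: T_1/T_2 = λ_2/λ_1 = 933/122 = 7.648.
L_1/L_2 = (R_1/R_2)²(T_1/T_2)⁴ = (0.524)²(7.648)⁴ = 939.2.
F_1/F_2 = (L_1/L_2)/(d_1/d_2)² = 939.2/(0.662)² = 2143.

2.14×10^3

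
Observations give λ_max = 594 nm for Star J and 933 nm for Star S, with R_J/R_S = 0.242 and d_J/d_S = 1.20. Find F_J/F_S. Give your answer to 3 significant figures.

Wien's law: T_J/T_S = λ_S/λ_J = 933/594 = 1.571.
L_J/L_S = (R_J/R_S)²(T_J/T_S)⁴ = (0.242)²(1.571)⁴ = 0.3565.
F_J/F_S = (L_J/L_S)/(d_J/d_S)² = 0.3565/(1.20)² = 0.2475.

0.248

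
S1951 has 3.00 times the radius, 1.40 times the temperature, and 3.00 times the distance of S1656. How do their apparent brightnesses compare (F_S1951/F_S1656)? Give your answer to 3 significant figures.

L_S1951/L_S1656 = (R_S1951/R_S1656)²(T_S1951/T_S1656)⁴ = (3.00)² × (1.40)⁴ = 34.57.
F_S1951/F_S1656 = (L_S1951/L_S1656)/(d_S1951/d_S1656)² = 34.57 / (3.00)² = 3.842.

3.84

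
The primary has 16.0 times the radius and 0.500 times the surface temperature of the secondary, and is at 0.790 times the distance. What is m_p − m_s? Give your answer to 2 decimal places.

-3.52

L_p/L_s = (16.0)²(0.500)⁴ = 16.00.
F_p/F_s = (L_p/L_s)/(d_p/d_s)² = 16.00/0.6241 = 25.64.
m_p − m_s = −2.5 log₁₀(25.64) = -3.52.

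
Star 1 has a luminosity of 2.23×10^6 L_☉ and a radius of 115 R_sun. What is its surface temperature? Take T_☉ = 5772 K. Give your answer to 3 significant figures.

2.08×10^4 K

T/T_☉ = (L/L_☉)^(1/4) / (R/R_☉)^(1/2)
T = 5772 × (2.23×10^6)^(1/4) / √(115) = 5772 × 38.64 / 10.72 = 2.080×10^4 K.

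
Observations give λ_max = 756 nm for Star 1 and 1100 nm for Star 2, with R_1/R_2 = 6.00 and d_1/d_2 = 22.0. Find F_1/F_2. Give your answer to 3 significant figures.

Wien's law: T_1/T_2 = λ_2/λ_1 = 1100/756 = 1.455.
L_1/L_2 = (R_1/R_2)²(T_1/T_2)⁴ = (6.00)²(1.455)⁴ = 161.4.
F_1/F_2 = (L_1/L_2)/(d_1/d_2)² = 161.4/(22.0)² = 0.3334.

0.333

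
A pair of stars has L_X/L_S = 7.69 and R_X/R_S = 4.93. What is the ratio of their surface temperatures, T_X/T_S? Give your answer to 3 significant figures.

L ∝ R²T⁴ gives T ∝ (L/R²)^(1/4), so
T_X/T_S = (7.69 / 4.93²)^(1/4) = (0.3164)^(1/4) = 0.7500.

0.750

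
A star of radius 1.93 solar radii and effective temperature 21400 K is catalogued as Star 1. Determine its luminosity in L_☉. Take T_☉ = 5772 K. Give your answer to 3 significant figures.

L/L_☉ = (R/R_☉)² (T/T_☉)⁴ = (1.93)² × (21400/5772)⁴
       = 3.725 × (3.708)⁴ = 3.725 × 189.0 = 703.8.

704 L_☉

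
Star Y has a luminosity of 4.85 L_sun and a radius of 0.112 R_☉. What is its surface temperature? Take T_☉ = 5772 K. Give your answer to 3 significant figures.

T/T_☉ = (L/L_☉)^(1/4) / (R/R_☉)^(1/2)
T = 5772 × (4.85)^(1/4) / √(0.112) = 5772 × 1.484 / 0.3347 = 2.559×10^4 K.

2.56×10^4 K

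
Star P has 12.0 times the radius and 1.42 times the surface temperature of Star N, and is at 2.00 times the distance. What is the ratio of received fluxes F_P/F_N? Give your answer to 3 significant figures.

L_P/L_N = (R_P/R_N)²(T_P/T_N)⁴ = (12.0)² × (1.42)⁴ = 585.5.
F_P/F_N = (L_P/L_N)/(d_P/d_N)² = 585.5 / (2.00)² = 146.4.

146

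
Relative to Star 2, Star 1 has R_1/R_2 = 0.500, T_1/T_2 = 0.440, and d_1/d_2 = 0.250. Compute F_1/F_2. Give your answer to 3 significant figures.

L_1/L_2 = (R_1/R_2)²(T_1/T_2)⁴ = (0.500)² × (0.440)⁴ = 0.009370.
F_1/F_2 = (L_1/L_2)/(d_1/d_2)² = 0.009370 / (0.250)² = 0.1499.

0.150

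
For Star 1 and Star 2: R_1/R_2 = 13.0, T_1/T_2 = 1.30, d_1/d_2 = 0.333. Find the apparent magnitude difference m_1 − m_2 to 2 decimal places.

-9.10

L_1/L_2 = (13.0)²(1.30)⁴ = 482.7.
F_1/F_2 = (L_1/L_2)/(d_1/d_2)² = 482.7/0.1109 = 4353.
m_1 − m_2 = −2.5 log₁₀(4353) = -9.10.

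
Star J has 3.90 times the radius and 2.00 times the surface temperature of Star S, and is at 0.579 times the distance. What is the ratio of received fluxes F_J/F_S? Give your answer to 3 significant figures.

726

L_J/L_S = (R_J/R_S)²(T_J/T_S)⁴ = (3.90)² × (2.00)⁴ = 243.4.
F_J/F_S = (L_J/L_S)/(d_J/d_S)² = 243.4 / (0.579)² = 725.9.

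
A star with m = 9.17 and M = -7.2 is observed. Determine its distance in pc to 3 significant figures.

1.88×10^4 pc

m − M = 5 log₁₀(d/10 pc)
9.17 − (-7.2) = 16.37 = 5 log₁₀(d/10)
d = 10 × 10^(16.37/5) = 10 × 10^3.274 = 1.879×10^4 pc.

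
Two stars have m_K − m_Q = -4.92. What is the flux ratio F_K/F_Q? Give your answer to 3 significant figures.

92.9

F_K/F_Q = 10^(−(m_K − m_Q)/2.5) = 10^(4.92/2.5) = 10^1.968 = 92.90.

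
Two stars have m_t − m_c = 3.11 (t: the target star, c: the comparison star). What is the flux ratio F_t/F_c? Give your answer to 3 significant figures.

F_t/F_c = 10^(−(m_t − m_c)/2.5) = 10^(-3.11/2.5) = 10^-1.244 = 0.05702.

0.0570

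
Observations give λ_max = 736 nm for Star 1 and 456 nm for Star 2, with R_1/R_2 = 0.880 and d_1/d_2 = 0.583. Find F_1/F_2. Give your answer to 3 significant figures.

0.336

Wien's law: T_1/T_2 = λ_2/λ_1 = 456/736 = 0.6196.
L_1/L_2 = (R_1/R_2)²(T_1/T_2)⁴ = (0.880)²(0.6196)⁴ = 0.1141.
F_1/F_2 = (L_1/L_2)/(d_1/d_2)² = 0.1141/(0.583)² = 0.3357.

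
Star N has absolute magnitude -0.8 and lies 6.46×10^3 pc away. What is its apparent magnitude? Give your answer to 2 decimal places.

m = M + 5 log₁₀(d/10 pc) = -0.8 + 5 log₁₀(6.46×10^3/10)
  = -0.8 + 5 × 2.810 = -0.8 + 14.05 = 13.25.

13.25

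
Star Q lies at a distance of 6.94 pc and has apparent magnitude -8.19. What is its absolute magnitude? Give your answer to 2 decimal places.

M = m − 5 log₁₀(d/10 pc) = -8.19 − 5 log₁₀(6.94/10)
  = -8.19 − 5 × -0.159 = -8.19 − -0.79 = -7.40.

-7.40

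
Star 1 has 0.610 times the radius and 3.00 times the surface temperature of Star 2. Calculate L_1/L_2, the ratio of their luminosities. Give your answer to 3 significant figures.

From the Stefan–Boltzmann law, L ∝ R²T⁴, so
L_1/L_2 = (R_1/R_2)² (T_1/T_2)⁴ = (0.610)² × (3.00)⁴ = 0.3721 × 81.00 = 30.14.

30.1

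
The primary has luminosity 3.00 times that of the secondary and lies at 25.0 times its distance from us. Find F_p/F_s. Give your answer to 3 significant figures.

F = L/(4πd²), so F_p/F_s = (L_p/L_s) / (d_p/d_s)²
= 3.00 / (25.0)² = 3.00 / 625.0 = 0.004800.

0.00480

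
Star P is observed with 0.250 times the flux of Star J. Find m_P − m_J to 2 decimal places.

1.51

m_P − m_J = −2.5 log₁₀(F_P/F_J) = −2.5 log₁₀(0.250) = −2.5 × (-0.602) = 1.505.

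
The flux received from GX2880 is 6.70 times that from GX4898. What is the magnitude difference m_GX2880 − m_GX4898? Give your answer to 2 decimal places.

m_GX2880 − m_GX4898 = −2.5 log₁₀(F_GX2880/F_GX4898) = −2.5 log₁₀(6.70) = −2.5 × (0.826) = -2.065.

-2.07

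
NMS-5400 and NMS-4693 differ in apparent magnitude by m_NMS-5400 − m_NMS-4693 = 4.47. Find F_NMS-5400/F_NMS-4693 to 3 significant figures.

F_NMS-5400/F_NMS-4693 = 10^(−(m_NMS-5400 − m_NMS-4693)/2.5) = 10^(-4.47/2.5) = 10^-1.788 = 0.01629.

0.0163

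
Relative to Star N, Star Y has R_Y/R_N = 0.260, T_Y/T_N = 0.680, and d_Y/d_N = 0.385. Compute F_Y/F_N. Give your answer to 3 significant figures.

L_Y/L_N = (R_Y/R_N)²(T_Y/T_N)⁴ = (0.260)² × (0.680)⁴ = 0.01445.
F_Y/F_N = (L_Y/L_N)/(d_Y/d_N)² = 0.01445 / (0.385)² = 0.09751.

0.0975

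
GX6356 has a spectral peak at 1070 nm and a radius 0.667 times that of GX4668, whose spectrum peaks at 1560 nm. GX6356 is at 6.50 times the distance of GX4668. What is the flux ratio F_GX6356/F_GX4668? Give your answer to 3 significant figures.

Wien's law: T_GX6356/T_GX4668 = λ_GX4668/λ_GX6356 = 1560/1070 = 1.458.
L_GX6356/L_GX4668 = (R_GX6356/R_GX4668)²(T_GX6356/T_GX4668)⁴ = (0.667)²(1.458)⁴ = 2.010.
F_GX6356/F_GX4668 = (L_GX6356/L_GX4668)/(d_GX6356/d_GX4668)² = 2.010/(6.50)² = 0.04758.

0.0476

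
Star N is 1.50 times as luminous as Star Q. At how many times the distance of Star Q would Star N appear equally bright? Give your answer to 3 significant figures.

1.22

Equal flux requires L_N/d_N² = L_Q/d_Q², so d_N/d_Q = √(L_N/L_Q)
= √(1.50) = 1.225.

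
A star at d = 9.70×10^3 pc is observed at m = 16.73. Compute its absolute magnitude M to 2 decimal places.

1.80

M = m − 5 log₁₀(d/10 pc) = 16.73 − 5 log₁₀(9.70×10^3/10)
  = 16.73 − 5 × 2.987 = 16.73 − 14.93 = 1.80.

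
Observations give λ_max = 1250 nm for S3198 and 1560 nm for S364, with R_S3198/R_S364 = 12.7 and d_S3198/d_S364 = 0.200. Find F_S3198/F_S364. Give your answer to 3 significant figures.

9.78×10^3

Wien's law: T_S3198/T_S364 = λ_S364/λ_S3198 = 1560/1250 = 1.248.
L_S3198/L_S364 = (R_S3198/R_S364)²(T_S3198/T_S364)⁴ = (12.7)²(1.248)⁴ = 391.3.
F_S3198/F_S364 = (L_S3198/L_S364)/(d_S3198/d_S364)² = 391.3/(0.200)² = 9782.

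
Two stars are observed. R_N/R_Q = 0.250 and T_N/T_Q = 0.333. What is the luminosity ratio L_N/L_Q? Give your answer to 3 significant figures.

7.69×10^-4

From the Stefan–Boltzmann law, L ∝ R²T⁴, so
L_N/L_Q = (R_N/R_Q)² (T_N/T_Q)⁴ = (0.250)² × (0.333)⁴ = 0.06250 × 0.01230 = 7.685×10^-4.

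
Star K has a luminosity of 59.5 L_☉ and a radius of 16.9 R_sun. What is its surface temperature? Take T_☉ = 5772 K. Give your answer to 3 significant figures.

3.90×10^3 K

T/T_☉ = (L/L_☉)^(1/4) / (R/R_☉)^(1/2)
T = 5772 × (59.5)^(1/4) / √(16.9) = 5772 × 2.777 / 4.111 = 3900 K.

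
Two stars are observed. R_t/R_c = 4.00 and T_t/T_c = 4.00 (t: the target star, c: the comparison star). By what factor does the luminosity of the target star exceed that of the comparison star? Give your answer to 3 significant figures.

From the Stefan–Boltzmann law, L ∝ R²T⁴, so
L_t/L_c = (R_t/R_c)² (T_t/T_c)⁴ = (4.00)² × (4.00)⁴ = 16.00 × 256.0 = 4096.

4.10×10^3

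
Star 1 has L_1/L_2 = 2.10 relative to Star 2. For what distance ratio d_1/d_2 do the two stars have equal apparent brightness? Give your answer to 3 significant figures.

1.45

Equal flux requires L_1/d_1² = L_2/d_2², so d_1/d_2 = √(L_1/L_2)
= √(2.10) = 1.449.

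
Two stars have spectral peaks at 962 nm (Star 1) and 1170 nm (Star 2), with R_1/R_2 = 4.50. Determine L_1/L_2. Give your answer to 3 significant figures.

Wien's law gives T ∝ 1/λ_max, so T_1/T_2 = λ_2/λ_1 = 1170/962 = 1.216.
Then L ∝ R²T⁴ gives L_1/L_2 = (4.50)² × (1.216)⁴ = 20.25 × 2.188 = 44.31.

44.3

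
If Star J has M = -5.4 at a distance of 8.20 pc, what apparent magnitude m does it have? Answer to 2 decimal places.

m = M + 5 log₁₀(d/10 pc) = -5.4 + 5 log₁₀(8.20/10)
  = -5.4 + 5 × -0.086 = -5.4 + -0.43 = -5.83.

-5.83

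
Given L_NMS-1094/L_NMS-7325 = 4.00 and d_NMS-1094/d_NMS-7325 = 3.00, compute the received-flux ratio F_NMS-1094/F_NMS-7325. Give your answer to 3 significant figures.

0.444

F = L/(4πd²), so F_NMS-1094/F_NMS-7325 = (L_NMS-1094/L_NMS-7325) / (d_NMS-1094/d_NMS-7325)²
= 4.00 / (3.00)² = 4.00 / 9.000 = 0.4444.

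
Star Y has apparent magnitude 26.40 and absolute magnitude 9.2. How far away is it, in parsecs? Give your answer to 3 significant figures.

2.75×10^4 pc

m − M = 5 log₁₀(d/10 pc)
26.40 − (9.2) = 17.20 = 5 log₁₀(d/10)
d = 10 × 10^(17.20/5) = 10 × 10^3.440 = 2.754×10^4 pc.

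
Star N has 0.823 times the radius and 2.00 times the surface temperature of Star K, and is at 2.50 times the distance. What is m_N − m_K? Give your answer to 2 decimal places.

-0.60

L_N/L_K = (0.823)²(2.00)⁴ = 10.84.
F_N/F_K = (L_N/L_K)/(d_N/d_K)² = 10.84/6.250 = 1.734.
m_N − m_K = −2.5 log₁₀(1.734) = -0.60.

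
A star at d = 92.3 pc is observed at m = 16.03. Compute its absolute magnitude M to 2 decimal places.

11.20

M = m − 5 log₁₀(d/10 pc) = 16.03 − 5 log₁₀(92.3/10)
  = 16.03 − 5 × 0.965 = 16.03 − 4.83 = 11.20.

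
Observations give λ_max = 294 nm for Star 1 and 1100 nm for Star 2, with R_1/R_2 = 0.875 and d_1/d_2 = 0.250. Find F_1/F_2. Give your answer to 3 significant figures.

Wien's law: T_1/T_2 = λ_2/λ_1 = 1100/294 = 3.741.
L_1/L_2 = (R_1/R_2)²(T_1/T_2)⁴ = (0.875)²(3.741)⁴ = 150.0.
F_1/F_2 = (L_1/L_2)/(d_1/d_2)² = 150.0/(0.250)² = 2401.

2.40×10^3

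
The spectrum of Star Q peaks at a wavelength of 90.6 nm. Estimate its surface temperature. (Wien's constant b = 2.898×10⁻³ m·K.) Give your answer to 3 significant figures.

3.20×10^4 K

T = b/λ_max = 2.898×10⁻³ / (90.6×10⁻⁹) = 3.199×10^4 K.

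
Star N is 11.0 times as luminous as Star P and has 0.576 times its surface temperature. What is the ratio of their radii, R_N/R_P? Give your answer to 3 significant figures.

10.0

L ∝ R²T⁴ gives R ∝ √L / T², so
R_N/R_P = √(11.0) / (0.576)² = 3.317 / 0.3318 = 9.997.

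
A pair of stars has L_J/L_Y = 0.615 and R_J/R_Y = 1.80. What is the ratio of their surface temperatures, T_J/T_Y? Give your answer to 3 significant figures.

0.660

L ∝ R²T⁴ gives T ∝ (L/R²)^(1/4), so
T_J/T_Y = (0.615 / 1.80²)^(1/4) = (0.1898)^(1/4) = 0.6601.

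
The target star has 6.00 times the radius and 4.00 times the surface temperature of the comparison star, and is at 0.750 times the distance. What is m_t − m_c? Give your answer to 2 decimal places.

-10.54

L_t/L_c = (6.00)²(4.00)⁴ = 9216.
F_t/F_c = (L_t/L_c)/(d_t/d_c)² = 9216/0.5625 = 1.638×10^4.
m_t − m_c = −2.5 log₁₀(1.638×10^4) = -10.54.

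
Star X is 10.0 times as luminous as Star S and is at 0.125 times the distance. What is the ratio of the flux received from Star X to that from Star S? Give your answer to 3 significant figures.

F = L/(4πd²), so F_X/F_S = (L_X/L_S) / (d_X/d_S)²
= 10.0 / (0.125)² = 10.0 / 0.01562 = 640.0.

640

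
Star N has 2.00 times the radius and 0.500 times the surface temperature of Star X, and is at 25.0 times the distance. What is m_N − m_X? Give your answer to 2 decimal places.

8.49

L_N/L_X = (2.00)²(0.500)⁴ = 0.2500.
F_N/F_X = (L_N/L_X)/(d_N/d_X)² = 0.2500/625.0 = 4.000×10^-4.
m_N − m_X = −2.5 log₁₀(4.000×10^-4) = 8.49.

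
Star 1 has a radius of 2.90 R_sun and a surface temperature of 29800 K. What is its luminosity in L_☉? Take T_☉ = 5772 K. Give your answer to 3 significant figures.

5.98×10^3 L_☉

L/L_☉ = (R/R_☉)² (T/T_☉)⁴ = (2.90)² × (29800/5772)⁴
       = 8.410 × (5.163)⁴ = 8.410 × 710.5 = 5975.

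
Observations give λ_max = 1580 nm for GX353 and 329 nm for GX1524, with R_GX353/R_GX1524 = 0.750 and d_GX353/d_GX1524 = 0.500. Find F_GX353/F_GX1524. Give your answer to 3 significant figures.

0.00423

Wien's law: T_GX353/T_GX1524 = λ_GX1524/λ_GX353 = 329/1580 = 0.2082.
L_GX353/L_GX1524 = (R_GX353/R_GX1524)²(T_GX353/T_GX1524)⁴ = (0.750)²(0.2082)⁴ = 0.001057.
F_GX353/F_GX1524 = (L_GX353/L_GX1524)/(d_GX353/d_GX1524)² = 0.001057/(0.500)² = 0.004230.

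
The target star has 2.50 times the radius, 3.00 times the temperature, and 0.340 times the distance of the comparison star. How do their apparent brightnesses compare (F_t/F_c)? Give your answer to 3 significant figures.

L_t/L_c = (R_t/R_c)²(T_t/T_c)⁴ = (2.50)² × (3.00)⁴ = 506.2.
F_t/F_c = (L_t/L_c)/(d_t/d_c)² = 506.2 / (0.340)² = 4379.

4.38×10^3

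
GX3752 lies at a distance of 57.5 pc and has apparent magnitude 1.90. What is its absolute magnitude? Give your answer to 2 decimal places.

M = m − 5 log₁₀(d/10 pc) = 1.90 − 5 log₁₀(57.5/10)
  = 1.90 − 5 × 0.760 = 1.90 − 3.80 = -1.90.

-1.90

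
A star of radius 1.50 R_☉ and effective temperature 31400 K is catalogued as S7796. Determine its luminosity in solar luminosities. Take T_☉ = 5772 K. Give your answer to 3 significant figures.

1.97×10^3 solar luminosities

L/L_☉ = (R/R_☉)² (T/T_☉)⁴ = (1.50)² × (31400/5772)⁴
       = 2.250 × (5.440)⁴ = 2.250 × 875.8 = 1971.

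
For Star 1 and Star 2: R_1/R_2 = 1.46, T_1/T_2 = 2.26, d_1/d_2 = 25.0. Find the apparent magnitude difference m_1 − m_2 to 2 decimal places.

L_1/L_2 = (1.46)²(2.26)⁴ = 55.61.
F_1/F_2 = (L_1/L_2)/(d_1/d_2)² = 55.61/625.0 = 0.08897.
m_1 − m_2 = −2.5 log₁₀(0.08897) = 2.63.

2.63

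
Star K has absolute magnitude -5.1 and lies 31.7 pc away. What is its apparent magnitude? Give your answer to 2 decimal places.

m = M + 5 log₁₀(d/10 pc) = -5.1 + 5 log₁₀(31.7/10)
  = -5.1 + 5 × 0.501 = -5.1 + 2.51 = -2.59.

-2.59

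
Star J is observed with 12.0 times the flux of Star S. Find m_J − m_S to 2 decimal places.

m_J − m_S = −2.5 log₁₀(F_J/F_S) = −2.5 log₁₀(12.0) = −2.5 × (1.079) = -2.698.

-2.70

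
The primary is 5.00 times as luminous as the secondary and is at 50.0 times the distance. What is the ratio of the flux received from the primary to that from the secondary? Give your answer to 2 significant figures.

0.0020

F = L/(4πd²), so F_p/F_s = (L_p/L_s) / (d_p/d_s)²
= 5.00 / (50.0)² = 5.00 / 2500 = 0.002000.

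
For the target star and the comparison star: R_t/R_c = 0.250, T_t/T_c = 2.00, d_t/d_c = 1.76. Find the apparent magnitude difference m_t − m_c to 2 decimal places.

1.23

L_t/L_c = (0.250)²(2.00)⁴ = 1.000.
F_t/F_c = (L_t/L_c)/(d_t/d_c)² = 1.000/3.098 = 0.3228.
m_t − m_c = −2.5 log₁₀(0.3228) = 1.23.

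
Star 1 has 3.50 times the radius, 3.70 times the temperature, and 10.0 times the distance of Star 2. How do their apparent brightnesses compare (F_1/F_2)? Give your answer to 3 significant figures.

L_1/L_2 = (R_1/R_2)²(T_1/T_2)⁴ = (3.50)² × (3.70)⁴ = 2296.
F_1/F_2 = (L_1/L_2)/(d_1/d_2)² = 2296 / (10.0)² = 22.96.

23.0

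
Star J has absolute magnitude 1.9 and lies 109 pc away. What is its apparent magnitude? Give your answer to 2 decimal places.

7.09

m = M + 5 log₁₀(d/10 pc) = 1.9 + 5 log₁₀(109/10)
  = 1.9 + 5 × 1.037 = 1.9 + 5.19 = 7.09.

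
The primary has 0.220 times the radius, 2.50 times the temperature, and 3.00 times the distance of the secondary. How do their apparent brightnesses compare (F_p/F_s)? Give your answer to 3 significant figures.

0.210

L_p/L_s = (R_p/R_s)²(T_p/T_s)⁴ = (0.220)² × (2.50)⁴ = 1.891.
F_p/F_s = (L_p/L_s)/(d_p/d_s)² = 1.891 / (3.00)² = 0.2101.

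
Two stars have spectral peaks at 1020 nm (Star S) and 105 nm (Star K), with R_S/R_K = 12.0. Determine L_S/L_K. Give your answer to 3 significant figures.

Wien's law gives T ∝ 1/λ_max, so T_S/T_K = λ_K/λ_S = 105/1020 = 0.1029.
Then L ∝ R²T⁴ gives L_S/L_K = (12.0)² × (0.1029)⁴ = 144.0 × 1.123×10^-4 = 0.01617.

0.0162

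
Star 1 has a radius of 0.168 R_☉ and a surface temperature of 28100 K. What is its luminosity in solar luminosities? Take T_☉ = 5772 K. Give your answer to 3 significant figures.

L/L_☉ = (R/R_☉)² (T/T_☉)⁴ = (0.168)² × (28100/5772)⁴
       = 0.02822 × (4.868)⁴ = 0.02822 × 561.7 = 15.85.

15.9 solar luminosities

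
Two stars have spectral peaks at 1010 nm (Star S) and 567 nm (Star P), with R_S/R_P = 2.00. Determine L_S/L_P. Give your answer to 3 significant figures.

0.397

Wien's law gives T ∝ 1/λ_max, so T_S/T_P = λ_P/λ_S = 567/1010 = 0.5614.
Then L ∝ R²T⁴ gives L_S/L_P = (2.00)² × (0.5614)⁴ = 4.000 × 0.09932 = 0.3973.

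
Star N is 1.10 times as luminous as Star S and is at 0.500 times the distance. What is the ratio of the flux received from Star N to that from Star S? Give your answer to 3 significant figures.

4.40

F = L/(4πd²), so F_N/F_S = (L_N/L_S) / (d_N/d_S)²
= 1.10 / (0.500)² = 1.10 / 0.2500 = 4.400.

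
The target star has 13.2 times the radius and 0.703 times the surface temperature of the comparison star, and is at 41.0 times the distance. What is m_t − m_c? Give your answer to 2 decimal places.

L_t/L_c = (13.2)²(0.703)⁴ = 42.56.
F_t/F_c = (L_t/L_c)/(d_t/d_c)² = 42.56/1681 = 0.02532.
m_t − m_c = −2.5 log₁₀(0.02532) = 3.99.

3.99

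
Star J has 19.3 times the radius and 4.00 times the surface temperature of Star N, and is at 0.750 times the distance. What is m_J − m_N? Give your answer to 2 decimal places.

L_J/L_N = (19.3)²(4.00)⁴ = 9.536×10^4.
F_J/F_N = (L_J/L_N)/(d_J/d_N)² = 9.536×10^4/0.5625 = 1.695×10^5.
m_J − m_N = −2.5 log₁₀(1.695×10^5) = -13.07.

-13.07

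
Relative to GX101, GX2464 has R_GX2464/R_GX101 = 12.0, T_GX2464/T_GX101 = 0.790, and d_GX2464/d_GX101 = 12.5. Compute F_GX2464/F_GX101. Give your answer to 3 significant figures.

0.359

L_GX2464/L_GX101 = (R_GX2464/R_GX101)²(T_GX2464/T_GX101)⁴ = (12.0)² × (0.790)⁴ = 56.09.
F_GX2464/F_GX101 = (L_GX2464/L_GX101)/(d_GX2464/d_GX101)² = 56.09 / (12.5)² = 0.3590.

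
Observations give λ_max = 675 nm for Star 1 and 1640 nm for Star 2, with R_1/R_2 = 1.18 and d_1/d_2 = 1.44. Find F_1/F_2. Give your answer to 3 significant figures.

23.4

Wien's law: T_1/T_2 = λ_2/λ_1 = 1640/675 = 2.430.
L_1/L_2 = (R_1/R_2)²(T_1/T_2)⁴ = (1.18)²(2.430)⁴ = 48.52.
F_1/F_2 = (L_1/L_2)/(d_1/d_2)² = 48.52/(1.44)² = 23.40.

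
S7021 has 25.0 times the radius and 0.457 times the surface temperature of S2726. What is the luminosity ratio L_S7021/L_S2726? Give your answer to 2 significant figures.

27

From the Stefan–Boltzmann law, L ∝ R²T⁴, so
L_S7021/L_S2726 = (R_S7021/R_S2726)² (T_S7021/T_S2726)⁴ = (25.0)² × (0.457)⁴ = 625.0 × 0.04362 = 27.26.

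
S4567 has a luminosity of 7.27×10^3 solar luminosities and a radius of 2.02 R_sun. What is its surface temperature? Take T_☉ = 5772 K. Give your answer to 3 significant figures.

3.75×10^4 K

T/T_☉ = (L/L_☉)^(1/4) / (R/R_☉)^(1/2)
T = 5772 × (7.27×10^3)^(1/4) / √(2.02) = 5772 × 9.234 / 1.421 = 3.750×10^4 K.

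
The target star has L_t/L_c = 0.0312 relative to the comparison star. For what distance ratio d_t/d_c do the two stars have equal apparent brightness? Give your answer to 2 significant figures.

0.18

Equal flux requires L_t/d_t² = L_c/d_c², so d_t/d_c = √(L_t/L_c)
= √(0.0312) = 0.1766.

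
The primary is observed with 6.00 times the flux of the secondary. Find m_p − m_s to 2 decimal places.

m_p − m_s = −2.5 log₁₀(F_p/F_s) = −2.5 log₁₀(6.00) = −2.5 × (0.778) = -1.945.

-1.95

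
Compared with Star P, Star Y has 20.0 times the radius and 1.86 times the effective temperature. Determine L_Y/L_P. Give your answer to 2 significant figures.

4.8×10^3

From the Stefan–Boltzmann law, L ∝ R²T⁴, so
L_Y/L_P = (R_Y/R_P)² (T_Y/T_P)⁴ = (20.0)² × (1.86)⁴ = 400.0 × 11.97 = 4788.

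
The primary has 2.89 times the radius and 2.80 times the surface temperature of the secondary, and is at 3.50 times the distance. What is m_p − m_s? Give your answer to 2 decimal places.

-4.06

L_p/L_s = (2.89)²(2.80)⁴ = 513.4.
F_p/F_s = (L_p/L_s)/(d_p/d_s)² = 513.4/12.25 = 41.91.
m_p − m_s = −2.5 log₁₀(41.91) = -4.06.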